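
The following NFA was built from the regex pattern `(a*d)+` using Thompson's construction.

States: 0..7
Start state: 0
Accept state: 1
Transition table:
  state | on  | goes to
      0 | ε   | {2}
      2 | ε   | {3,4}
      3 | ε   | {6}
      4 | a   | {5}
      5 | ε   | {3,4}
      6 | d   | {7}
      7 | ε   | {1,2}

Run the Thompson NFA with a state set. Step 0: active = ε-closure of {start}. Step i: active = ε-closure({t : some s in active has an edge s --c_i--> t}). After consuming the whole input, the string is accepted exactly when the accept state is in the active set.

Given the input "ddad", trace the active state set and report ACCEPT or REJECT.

initial (ε-close {0}): {0,2,3,4,6}
'd' @ 1: {1,2,3,4,6,7}  [accepting]
'd' @ 2: {1,2,3,4,6,7}  [accepting]
'a' @ 3: {3,4,5,6}
'd' @ 4: {1,2,3,4,6,7}  [accepting]
final: {1,2,3,4,6,7}; accept 1 in set

Answer: ACCEPT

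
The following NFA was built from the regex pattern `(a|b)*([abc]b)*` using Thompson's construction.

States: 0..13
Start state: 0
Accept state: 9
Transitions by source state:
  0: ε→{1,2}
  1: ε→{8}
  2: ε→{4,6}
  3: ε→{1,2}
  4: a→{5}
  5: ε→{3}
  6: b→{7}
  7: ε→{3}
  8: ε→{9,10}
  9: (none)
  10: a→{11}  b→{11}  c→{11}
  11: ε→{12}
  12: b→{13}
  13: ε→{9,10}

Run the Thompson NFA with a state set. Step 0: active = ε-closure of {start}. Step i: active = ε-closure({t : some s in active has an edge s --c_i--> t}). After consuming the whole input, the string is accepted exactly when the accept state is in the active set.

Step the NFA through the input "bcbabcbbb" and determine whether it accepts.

Answer: ACCEPT

Trace:
initial (ε-close {0}): {0,1,2,4,6,8,9,10}
'b' @ 1: {1,2,3,4,6,7,8,9,10,11,12}  (accept∈set)
'c' @ 2: {11,12}
'b' @ 3: {9,10,13}  (accept∈set)
'a' @ 4: {11,12}
'b' @ 5: {9,10,13}  (accept∈set)
'c' @ 6: {11,12}
'b' @ 7: {9,10,13}  (accept∈set)
'b' @ 8: {11,12}
'b' @ 9: {9,10,13}  (accept∈set)
end set {9,10,13} — state 9 in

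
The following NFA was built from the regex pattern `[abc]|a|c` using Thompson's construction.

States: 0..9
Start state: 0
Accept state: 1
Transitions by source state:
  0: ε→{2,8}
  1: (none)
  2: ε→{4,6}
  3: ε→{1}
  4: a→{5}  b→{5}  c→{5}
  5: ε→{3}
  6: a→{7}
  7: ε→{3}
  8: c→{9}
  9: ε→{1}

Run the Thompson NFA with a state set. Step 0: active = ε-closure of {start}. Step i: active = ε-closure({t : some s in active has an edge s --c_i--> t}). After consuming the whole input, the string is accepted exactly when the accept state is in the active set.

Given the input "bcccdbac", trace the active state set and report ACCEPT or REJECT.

S₀ = ε-closure({0}) = {0,2,4,6,8}
'b' @ 1: {1,3,5}  [accepting]
'c' @ 2: {}  — dead — no transitions
rest 'ccdbac' ignored (set empty)
after full input: {}  (accept=1 not in)

Answer: REJECT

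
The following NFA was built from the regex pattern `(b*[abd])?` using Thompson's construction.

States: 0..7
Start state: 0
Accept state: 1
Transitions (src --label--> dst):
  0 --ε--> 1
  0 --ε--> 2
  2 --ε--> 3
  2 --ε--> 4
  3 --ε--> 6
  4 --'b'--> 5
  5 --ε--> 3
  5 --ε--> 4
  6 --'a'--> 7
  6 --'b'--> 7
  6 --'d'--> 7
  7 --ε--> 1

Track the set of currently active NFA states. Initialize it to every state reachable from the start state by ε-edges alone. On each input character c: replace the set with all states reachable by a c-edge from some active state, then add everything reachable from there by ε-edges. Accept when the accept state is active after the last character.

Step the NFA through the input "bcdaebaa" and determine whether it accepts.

start: ε-closure({0}) = {0,1,2,3,4,6}
'b' @ 1: {1,3,4,5,6,7}  ✓accept
'c' @ 2: {}  — no active states
rest 'daebaa' ignored (set empty)
final: {}; accept 1 not in set

Answer: REJECT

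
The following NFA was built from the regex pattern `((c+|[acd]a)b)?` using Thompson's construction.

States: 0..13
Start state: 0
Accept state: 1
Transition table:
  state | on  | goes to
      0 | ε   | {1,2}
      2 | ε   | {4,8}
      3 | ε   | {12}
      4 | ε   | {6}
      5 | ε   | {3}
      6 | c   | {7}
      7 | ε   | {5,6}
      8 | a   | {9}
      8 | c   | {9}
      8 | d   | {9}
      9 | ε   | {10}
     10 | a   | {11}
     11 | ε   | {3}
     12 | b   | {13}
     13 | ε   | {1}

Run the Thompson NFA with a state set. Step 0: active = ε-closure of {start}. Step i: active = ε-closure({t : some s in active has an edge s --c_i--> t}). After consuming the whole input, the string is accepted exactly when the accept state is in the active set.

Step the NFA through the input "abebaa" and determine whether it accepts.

initial (ε-close {0}): {0,1,2,4,6,8}
'a' @ 1: {9,10}
'b' @ 2: {}  — state set empty
rest 'ebaa' ignored (set empty)
end set {} — state 1 not in

Answer: REJECT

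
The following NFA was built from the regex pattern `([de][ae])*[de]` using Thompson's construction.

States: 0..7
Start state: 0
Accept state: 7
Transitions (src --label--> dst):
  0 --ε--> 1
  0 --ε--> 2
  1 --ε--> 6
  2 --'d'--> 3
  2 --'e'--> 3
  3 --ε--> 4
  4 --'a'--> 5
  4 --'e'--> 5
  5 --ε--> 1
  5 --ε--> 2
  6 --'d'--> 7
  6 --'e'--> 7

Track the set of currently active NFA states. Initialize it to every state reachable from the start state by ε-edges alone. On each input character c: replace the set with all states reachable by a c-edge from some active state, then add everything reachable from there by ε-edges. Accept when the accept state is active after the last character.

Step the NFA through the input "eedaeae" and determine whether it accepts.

initial (ε-close {0}): {0,1,2,6}
'e' @ 1: {3,4,7}  (accept∈set)
'e' @ 2: {1,2,5,6}
'd' @ 3: {3,4,7}  (accept∈set)
'a' @ 4: {1,2,5,6}
'e' @ 5: {3,4,7}  (accept∈set)
'a' @ 6: {1,2,5,6}
'e' @ 7: {3,4,7}  (accept∈set)
end set {3,4,7} — state 7 in

Answer: ACCEPT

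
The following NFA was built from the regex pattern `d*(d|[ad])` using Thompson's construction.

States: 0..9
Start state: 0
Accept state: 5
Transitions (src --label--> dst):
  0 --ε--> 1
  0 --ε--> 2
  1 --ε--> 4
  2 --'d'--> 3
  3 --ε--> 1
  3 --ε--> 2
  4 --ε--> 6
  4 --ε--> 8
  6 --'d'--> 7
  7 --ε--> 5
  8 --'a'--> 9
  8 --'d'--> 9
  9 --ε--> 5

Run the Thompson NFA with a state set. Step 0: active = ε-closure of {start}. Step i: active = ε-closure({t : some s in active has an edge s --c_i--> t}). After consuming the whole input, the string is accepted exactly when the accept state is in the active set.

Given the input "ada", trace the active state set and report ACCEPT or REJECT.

Answer: REJECT

Steps:
S₀ = ε-closure({0}) = {0,1,2,4,6,8}
'a' @ 1: {5,9}  ✓accept
'd' @ 2: {}  — no active states
rest 'a' ignored (set empty)
end set {} — state 5 not in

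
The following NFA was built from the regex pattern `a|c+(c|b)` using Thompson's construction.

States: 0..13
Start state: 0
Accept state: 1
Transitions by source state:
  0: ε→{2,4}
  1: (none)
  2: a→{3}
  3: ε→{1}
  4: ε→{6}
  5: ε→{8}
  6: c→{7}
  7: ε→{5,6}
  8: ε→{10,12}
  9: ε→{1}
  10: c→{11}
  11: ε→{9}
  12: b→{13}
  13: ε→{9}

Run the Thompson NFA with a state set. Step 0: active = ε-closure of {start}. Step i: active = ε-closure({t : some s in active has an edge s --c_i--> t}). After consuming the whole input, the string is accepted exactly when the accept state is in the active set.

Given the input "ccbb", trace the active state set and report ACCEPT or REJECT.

initial (ε-close {0}): {0,2,4,6}
'c' @ 1: {5,6,7,8,10,12}
'c' @ 2: {1,5,6,7,8,9,10,11,12}  ✓accept
'b' @ 3: {1,9,13}  ✓accept
'b' @ 4: {}  — state set empty
after full input: {}  (accept=1 not in)

Answer: REJECT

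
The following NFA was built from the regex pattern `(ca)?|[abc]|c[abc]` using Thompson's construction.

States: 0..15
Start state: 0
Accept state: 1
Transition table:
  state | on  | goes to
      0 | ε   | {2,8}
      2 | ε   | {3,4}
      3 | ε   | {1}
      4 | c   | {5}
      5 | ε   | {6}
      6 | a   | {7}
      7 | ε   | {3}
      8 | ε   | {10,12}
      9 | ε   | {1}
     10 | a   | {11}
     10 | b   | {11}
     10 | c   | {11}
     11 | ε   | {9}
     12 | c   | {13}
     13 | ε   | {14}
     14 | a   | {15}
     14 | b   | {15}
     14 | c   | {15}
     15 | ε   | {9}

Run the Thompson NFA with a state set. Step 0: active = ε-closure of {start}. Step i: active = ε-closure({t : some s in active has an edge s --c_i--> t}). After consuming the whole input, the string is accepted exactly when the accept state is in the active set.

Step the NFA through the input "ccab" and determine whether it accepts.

Answer: REJECT

Trace:
start: ε-closure({0}) = {0,1,2,3,4,8,10,12}
'c' @ 1: {1,5,6,9,11,13,14}  ✓accept
'c' @ 2: {1,9,15}  ✓accept
'a' @ 3: {}  — state set empty
rest 'b' ignored (set empty)
end set {} — state 1 not in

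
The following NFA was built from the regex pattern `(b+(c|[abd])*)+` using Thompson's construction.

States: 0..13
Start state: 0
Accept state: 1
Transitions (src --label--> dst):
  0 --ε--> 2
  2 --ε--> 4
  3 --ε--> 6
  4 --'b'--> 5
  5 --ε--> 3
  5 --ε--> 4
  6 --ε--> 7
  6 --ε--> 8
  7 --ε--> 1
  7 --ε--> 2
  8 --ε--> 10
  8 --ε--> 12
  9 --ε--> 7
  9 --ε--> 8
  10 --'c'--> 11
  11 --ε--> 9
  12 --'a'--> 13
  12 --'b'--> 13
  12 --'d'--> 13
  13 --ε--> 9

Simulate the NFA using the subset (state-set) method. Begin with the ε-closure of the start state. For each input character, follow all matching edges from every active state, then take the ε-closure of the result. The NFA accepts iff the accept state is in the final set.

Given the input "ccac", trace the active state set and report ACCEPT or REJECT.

Answer: REJECT

Derivation:
start: ε-closure({0}) = {0,2,4}
'c' @ 1: {}  — dead — no transitions
rest 'cac' ignored (set empty)
final: {}; accept 1 not in set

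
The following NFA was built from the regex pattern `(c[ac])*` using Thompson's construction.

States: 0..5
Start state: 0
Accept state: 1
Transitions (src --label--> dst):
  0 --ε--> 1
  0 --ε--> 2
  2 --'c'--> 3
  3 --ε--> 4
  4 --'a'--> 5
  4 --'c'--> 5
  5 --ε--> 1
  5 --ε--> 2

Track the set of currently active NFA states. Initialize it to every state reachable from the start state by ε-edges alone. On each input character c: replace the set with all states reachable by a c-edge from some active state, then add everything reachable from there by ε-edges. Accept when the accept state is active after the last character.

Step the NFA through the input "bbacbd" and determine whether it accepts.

start: ε-closure({0}) = {0,1,2}
'b' @ 1: {}  — state set empty
rest 'bacbd' ignored (set empty)
after full input: {}  (accept=1 not in)

Answer: REJECT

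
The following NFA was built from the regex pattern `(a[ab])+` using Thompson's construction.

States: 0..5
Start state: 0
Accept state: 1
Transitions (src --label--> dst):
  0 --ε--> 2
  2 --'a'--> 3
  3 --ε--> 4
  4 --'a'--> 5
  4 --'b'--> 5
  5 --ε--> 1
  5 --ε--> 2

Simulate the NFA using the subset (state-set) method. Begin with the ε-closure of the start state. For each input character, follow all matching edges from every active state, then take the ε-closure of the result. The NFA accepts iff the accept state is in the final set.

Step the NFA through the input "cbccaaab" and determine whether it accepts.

Answer: REJECT

Trace:
start: ε-closure({0}) = {0,2}
'c' @ 1: {}  — no active states
rest 'bccaaab' ignored (set empty)
after full input: {}  (accept=1 not in)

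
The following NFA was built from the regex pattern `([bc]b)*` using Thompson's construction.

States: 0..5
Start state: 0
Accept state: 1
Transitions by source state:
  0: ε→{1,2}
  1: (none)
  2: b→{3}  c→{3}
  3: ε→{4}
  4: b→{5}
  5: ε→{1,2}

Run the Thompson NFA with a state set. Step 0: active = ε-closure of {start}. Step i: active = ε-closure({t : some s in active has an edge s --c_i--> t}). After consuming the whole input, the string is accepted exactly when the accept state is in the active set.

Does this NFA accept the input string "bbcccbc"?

start: ε-closure({0}) = {0,1,2}
'b' @ 1: {3,4}
'b' @ 2: {1,2,5}  (accept∈set)
'c' @ 3: {3,4}
'c' @ 4: {}  — state set empty
rest 'cbc' ignored (set empty)
final: {}; accept 1 not in set

Answer: REJECT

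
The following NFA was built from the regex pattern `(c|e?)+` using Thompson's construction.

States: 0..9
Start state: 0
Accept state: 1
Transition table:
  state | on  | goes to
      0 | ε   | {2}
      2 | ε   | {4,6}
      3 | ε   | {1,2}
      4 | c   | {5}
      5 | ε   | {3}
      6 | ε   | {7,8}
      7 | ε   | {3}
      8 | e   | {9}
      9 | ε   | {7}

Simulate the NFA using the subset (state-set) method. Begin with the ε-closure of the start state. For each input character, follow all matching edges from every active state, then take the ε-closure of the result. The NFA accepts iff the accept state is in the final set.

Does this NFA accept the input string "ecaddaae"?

S₀ = ε-closure({0}) = {0,1,2,3,4,6,7,8}
'e' @ 1: {1,2,3,4,6,7,8,9}  [accepting]
'c' @ 2: {1,2,3,4,5,6,7,8}  [accepting]
'a' @ 3: {}  — no active states
rest 'ddaae' ignored (set empty)
after full input: {}  (accept=1 not in)

Answer: REJECT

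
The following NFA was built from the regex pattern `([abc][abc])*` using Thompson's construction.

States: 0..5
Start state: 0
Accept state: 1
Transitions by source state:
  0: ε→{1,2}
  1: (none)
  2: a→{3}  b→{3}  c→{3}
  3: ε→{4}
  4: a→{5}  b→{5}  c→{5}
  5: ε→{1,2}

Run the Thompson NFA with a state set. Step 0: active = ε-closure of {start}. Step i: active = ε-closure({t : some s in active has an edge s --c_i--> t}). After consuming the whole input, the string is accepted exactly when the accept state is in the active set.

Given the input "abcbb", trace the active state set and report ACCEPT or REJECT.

initial (ε-close {0}): {0,1,2}
'a' @ 1: {3,4}
'b' @ 2: {1,2,5}  [accepting]
'c' @ 3: {3,4}
'b' @ 4: {1,2,5}  [accepting]
'b' @ 5: {3,4}
after full input: {3,4}  (accept=1 not in)

Answer: REJECT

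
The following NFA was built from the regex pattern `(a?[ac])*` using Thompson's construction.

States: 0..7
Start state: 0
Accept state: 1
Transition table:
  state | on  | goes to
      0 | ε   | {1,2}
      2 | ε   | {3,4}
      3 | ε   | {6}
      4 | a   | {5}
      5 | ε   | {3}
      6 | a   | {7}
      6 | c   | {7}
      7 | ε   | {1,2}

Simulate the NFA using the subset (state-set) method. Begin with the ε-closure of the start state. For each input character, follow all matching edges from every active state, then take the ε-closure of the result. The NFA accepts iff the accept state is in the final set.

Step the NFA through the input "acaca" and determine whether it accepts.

Answer: ACCEPT

Derivation:
initial (ε-close {0}): {0,1,2,3,4,6}
'a' @ 1: {1,2,3,4,5,6,7}  (accept∈set)
'c' @ 2: {1,2,3,4,6,7}  (accept∈set)
'a' @ 3: {1,2,3,4,5,6,7}  (accept∈set)
'c' @ 4: {1,2,3,4,6,7}  (accept∈set)
'a' @ 5: {1,2,3,4,5,6,7}  (accept∈set)
after full input: {1,2,3,4,5,6,7}  (accept=1 in)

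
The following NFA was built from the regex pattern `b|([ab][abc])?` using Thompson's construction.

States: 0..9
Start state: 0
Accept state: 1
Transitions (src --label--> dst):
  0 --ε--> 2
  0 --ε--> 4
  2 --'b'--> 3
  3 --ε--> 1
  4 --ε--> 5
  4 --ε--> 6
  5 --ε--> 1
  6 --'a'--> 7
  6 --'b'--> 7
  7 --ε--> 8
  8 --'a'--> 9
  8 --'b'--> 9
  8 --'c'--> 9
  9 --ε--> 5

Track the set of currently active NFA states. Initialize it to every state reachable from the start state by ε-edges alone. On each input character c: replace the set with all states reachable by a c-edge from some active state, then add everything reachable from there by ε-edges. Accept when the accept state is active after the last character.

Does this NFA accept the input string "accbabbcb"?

start: ε-closure({0}) = {0,1,2,4,5,6}
'a' @ 1: {7,8}
'c' @ 2: {1,5,9}  ✓accept
'c' @ 3: {}  — no active states
rest 'babbcb' ignored (set empty)
final: {}; accept 1 not in set

Answer: REJECT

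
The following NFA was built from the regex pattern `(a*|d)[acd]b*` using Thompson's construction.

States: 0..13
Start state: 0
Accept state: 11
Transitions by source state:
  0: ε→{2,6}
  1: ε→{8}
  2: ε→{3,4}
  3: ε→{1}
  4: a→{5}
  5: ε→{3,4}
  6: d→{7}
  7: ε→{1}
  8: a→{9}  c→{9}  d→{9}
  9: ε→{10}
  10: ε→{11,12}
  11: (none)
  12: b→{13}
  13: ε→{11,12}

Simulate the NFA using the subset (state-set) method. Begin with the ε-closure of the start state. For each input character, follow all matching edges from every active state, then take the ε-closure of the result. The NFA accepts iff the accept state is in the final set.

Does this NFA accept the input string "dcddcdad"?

Answer: REJECT

Steps:
initial (ε-close {0}): {0,1,2,3,4,6,8}
'd' @ 1: {1,7,8,9,10,11,12}  [accepting]
'c' @ 2: {9,10,11,12}  [accepting]
'd' @ 3: {}  — state set empty
rest 'dcdad' ignored (set empty)
final: {}; accept 11 not in set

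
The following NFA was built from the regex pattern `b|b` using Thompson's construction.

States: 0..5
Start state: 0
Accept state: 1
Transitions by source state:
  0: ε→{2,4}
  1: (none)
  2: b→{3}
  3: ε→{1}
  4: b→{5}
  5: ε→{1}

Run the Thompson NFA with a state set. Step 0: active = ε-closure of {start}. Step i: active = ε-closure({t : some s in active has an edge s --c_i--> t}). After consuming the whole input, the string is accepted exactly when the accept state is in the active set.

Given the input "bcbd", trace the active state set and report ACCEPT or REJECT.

Answer: REJECT

Derivation:
start: ε-closure({0}) = {0,2,4}
'b' @ 1: {1,3,5}  ✓accept
'c' @ 2: {}  — dead — no transitions
rest 'bd' ignored (set empty)
end set {} — state 1 not in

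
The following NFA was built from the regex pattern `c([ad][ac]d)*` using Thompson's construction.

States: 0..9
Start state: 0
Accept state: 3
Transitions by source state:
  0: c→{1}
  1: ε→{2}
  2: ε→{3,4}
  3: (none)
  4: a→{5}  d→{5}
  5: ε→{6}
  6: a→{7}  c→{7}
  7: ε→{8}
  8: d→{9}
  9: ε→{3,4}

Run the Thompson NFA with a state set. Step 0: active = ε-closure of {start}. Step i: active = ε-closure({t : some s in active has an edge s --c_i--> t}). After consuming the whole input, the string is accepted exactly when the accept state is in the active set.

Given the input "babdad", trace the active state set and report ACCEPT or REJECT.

Answer: REJECT

Derivation:
start: ε-closure({0}) = {0}
'b' @ 1: {}  — no active states
rest 'abdad' ignored (set empty)
after full input: {}  (accept=3 not in)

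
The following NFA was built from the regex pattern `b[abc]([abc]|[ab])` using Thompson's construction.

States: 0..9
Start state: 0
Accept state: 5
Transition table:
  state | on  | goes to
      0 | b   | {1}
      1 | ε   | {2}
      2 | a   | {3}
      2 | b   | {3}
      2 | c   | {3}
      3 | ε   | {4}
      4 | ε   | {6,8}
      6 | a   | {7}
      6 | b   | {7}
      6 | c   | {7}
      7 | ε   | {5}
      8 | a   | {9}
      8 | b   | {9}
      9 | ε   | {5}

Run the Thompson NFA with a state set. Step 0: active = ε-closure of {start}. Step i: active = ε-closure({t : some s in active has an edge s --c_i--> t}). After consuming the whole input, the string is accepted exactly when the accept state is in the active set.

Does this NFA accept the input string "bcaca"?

Answer: REJECT

Derivation:
start: ε-closure({0}) = {0}
'b' @ 1: {1,2}
'c' @ 2: {3,4,6,8}
'a' @ 3: {5,7,9}  (accept∈set)
'c' @ 4: {}  — no active states
rest 'a' ignored (set empty)
final: {}; accept 5 not in set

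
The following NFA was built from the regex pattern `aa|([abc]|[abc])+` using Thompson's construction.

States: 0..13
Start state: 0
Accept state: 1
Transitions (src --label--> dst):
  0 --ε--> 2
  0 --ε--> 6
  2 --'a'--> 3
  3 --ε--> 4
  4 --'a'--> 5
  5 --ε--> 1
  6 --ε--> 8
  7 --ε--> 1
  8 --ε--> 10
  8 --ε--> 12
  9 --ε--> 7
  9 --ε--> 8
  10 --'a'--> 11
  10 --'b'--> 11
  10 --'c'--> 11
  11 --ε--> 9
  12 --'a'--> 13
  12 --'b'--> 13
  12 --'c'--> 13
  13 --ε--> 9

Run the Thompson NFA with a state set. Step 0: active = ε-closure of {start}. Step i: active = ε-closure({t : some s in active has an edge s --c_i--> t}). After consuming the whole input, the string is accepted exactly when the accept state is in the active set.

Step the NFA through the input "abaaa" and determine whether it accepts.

S₀ = ε-closure({0}) = {0,2,6,8,10,12}
'a' @ 1: {1,3,4,7,8,9,10,11,12,13}  (accept∈set)
'b' @ 2: {1,7,8,9,10,11,12,13}  (accept∈set)
'a' @ 3: {1,7,8,9,10,11,12,13}  (accept∈set)
'a' @ 4: {1,7,8,9,10,11,12,13}  (accept∈set)
'a' @ 5: {1,7,8,9,10,11,12,13}  (accept∈set)
end set {1,7,8,9,10,11,12,13} — state 1 in

Answer: ACCEPT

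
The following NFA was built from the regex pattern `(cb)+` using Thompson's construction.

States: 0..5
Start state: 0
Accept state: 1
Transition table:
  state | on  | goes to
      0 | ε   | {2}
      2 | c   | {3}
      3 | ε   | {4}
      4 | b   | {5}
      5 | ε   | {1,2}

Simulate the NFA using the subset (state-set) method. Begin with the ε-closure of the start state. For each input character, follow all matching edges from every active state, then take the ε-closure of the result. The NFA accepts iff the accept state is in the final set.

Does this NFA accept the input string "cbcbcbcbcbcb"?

Answer: ACCEPT

Steps:
initial (ε-close {0}): {0,2}
'c' @ 1: {3,4}
'b' @ 2: {1,2,5}  (accept∈set)
'c' @ 3: {3,4}
'b' @ 4: {1,2,5}  (accept∈set)
'c' @ 5: {3,4}
'b' @ 6: {1,2,5}  (accept∈set)
'c' @ 7: {3,4}
'b' @ 8: {1,2,5}  (accept∈set)
'c' @ 9: {3,4}
'b' @ 10: {1,2,5}  (accept∈set)
'c' @ 11: {3,4}
'b' @ 12: {1,2,5}  (accept∈set)
after full input: {1,2,5}  (accept=1 in)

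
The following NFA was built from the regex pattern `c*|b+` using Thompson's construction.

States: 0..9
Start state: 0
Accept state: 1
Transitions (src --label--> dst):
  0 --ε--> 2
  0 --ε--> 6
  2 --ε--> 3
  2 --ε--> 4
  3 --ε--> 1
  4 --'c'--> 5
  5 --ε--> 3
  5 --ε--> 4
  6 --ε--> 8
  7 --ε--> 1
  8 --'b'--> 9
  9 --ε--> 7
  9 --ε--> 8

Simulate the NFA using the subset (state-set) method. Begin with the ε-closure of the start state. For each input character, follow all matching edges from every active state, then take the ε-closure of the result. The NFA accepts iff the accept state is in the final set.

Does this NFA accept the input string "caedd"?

Answer: REJECT

Derivation:
initial (ε-close {0}): {0,1,2,3,4,6,8}
'c' @ 1: {1,3,4,5}  [accepting]
'a' @ 2: {}  — no active states
rest 'edd' ignored (set empty)
final: {}; accept 1 not in set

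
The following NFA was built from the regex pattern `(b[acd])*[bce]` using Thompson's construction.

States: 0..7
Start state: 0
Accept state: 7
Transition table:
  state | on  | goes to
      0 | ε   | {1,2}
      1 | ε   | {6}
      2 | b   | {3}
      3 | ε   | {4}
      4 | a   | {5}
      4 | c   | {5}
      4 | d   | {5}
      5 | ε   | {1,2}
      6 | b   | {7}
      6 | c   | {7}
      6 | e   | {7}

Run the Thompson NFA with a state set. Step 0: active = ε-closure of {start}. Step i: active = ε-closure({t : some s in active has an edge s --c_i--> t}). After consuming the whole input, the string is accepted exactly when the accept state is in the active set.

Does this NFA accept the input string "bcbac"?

Answer: ACCEPT

Derivation:
initial (ε-close {0}): {0,1,2,6}
'b' @ 1: {3,4,7}  ✓accept
'c' @ 2: {1,2,5,6}
'b' @ 3: {3,4,7}  ✓accept
'a' @ 4: {1,2,5,6}
'c' @ 5: {7}  ✓accept
after full input: {7}  (accept=7 in)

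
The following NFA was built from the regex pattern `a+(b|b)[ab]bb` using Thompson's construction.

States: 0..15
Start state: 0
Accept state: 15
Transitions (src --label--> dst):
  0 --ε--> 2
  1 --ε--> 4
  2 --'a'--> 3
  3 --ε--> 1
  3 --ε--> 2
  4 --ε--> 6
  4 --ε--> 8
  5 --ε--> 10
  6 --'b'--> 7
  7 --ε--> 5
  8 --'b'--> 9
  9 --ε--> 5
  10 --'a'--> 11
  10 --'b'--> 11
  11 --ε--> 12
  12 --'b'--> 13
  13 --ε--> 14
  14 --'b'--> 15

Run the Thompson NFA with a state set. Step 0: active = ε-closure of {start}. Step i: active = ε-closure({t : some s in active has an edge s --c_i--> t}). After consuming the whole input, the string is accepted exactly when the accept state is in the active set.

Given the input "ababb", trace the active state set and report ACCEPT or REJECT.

Answer: ACCEPT

Steps:
S₀ = ε-closure({0}) = {0,2}
'a' @ 1: {1,2,3,4,6,8}
'b' @ 2: {5,7,9,10}
'a' @ 3: {11,12}
'b' @ 4: {13,14}
'b' @ 5: {15}  (accept∈set)
final: {15}; accept 15 in set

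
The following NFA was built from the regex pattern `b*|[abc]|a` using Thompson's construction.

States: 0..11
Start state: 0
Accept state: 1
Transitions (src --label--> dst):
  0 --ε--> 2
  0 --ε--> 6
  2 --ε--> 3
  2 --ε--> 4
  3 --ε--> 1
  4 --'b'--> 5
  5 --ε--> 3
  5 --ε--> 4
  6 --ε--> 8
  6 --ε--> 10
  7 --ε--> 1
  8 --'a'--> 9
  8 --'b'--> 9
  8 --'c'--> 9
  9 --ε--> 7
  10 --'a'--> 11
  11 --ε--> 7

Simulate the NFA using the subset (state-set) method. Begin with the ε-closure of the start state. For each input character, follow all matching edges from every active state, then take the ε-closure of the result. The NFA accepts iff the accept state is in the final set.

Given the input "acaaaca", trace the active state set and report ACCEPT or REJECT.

Answer: REJECT

Steps:
initial (ε-close {0}): {0,1,2,3,4,6,8,10}
'a' @ 1: {1,7,9,11}  [accepting]
'c' @ 2: {}  — state set empty
rest 'aaaca' ignored (set empty)
after full input: {}  (accept=1 not in)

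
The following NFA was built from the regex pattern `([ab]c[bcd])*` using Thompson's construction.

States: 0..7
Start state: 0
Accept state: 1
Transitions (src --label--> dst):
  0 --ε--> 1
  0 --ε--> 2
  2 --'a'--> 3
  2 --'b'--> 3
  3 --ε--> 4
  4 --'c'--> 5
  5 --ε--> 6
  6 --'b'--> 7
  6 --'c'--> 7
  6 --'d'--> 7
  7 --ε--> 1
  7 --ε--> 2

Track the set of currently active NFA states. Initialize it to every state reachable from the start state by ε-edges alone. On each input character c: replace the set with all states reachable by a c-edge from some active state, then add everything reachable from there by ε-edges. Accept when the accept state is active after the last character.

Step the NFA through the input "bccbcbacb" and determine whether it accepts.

Answer: ACCEPT

Steps:
initial (ε-close {0}): {0,1,2}
'b' @ 1: {3,4}
'c' @ 2: {5,6}
'c' @ 3: {1,2,7}  (accept∈set)
'b' @ 4: {3,4}
'c' @ 5: {5,6}
'b' @ 6: {1,2,7}  (accept∈set)
'a' @ 7: {3,4}
'c' @ 8: {5,6}
'b' @ 9: {1,2,7}  (accept∈set)
final: {1,2,7}; accept 1 in set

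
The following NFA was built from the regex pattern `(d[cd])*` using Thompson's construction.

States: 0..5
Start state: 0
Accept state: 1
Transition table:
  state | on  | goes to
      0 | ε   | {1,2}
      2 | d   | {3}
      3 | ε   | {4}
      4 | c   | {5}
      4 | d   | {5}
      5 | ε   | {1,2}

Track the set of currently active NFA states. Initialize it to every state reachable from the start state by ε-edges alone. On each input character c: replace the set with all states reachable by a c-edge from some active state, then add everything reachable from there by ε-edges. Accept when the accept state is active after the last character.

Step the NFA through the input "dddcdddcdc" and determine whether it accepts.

Answer: ACCEPT

Derivation:
initial (ε-close {0}): {0,1,2}
'd' @ 1: {3,4}
'd' @ 2: {1,2,5}  [accepting]
'd' @ 3: {3,4}
'c' @ 4: {1,2,5}  [accepting]
'd' @ 5: {3,4}
'd' @ 6: {1,2,5}  [accepting]
'd' @ 7: {3,4}
'c' @ 8: {1,2,5}  [accepting]
'd' @ 9: {3,4}
'c' @ 10: {1,2,5}  [accepting]
end set {1,2,5} — state 1 in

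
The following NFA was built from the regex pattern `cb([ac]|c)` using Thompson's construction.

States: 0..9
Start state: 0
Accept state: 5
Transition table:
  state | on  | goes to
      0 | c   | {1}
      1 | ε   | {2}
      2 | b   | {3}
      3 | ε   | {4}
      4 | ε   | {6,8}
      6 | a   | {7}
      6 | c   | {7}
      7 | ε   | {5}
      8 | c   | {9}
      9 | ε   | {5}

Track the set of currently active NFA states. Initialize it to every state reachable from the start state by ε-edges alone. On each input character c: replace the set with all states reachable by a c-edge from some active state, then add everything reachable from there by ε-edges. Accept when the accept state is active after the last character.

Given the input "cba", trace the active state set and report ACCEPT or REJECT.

S₀ = ε-closure({0}) = {0}
'c' @ 1: {1,2}
'b' @ 2: {3,4,6,8}
'a' @ 3: {5,7}  (accept∈set)
final: {5,7}; accept 5 in set

Answer: ACCEPT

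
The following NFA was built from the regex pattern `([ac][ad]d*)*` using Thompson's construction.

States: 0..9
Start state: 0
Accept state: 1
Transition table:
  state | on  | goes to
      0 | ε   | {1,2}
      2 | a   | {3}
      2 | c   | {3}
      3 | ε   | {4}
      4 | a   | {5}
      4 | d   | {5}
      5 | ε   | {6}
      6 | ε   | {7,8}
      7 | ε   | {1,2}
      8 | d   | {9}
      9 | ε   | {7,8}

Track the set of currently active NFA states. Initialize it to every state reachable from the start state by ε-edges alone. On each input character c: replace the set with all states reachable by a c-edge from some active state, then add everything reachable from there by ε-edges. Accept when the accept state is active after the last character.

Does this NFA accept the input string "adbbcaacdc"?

Answer: REJECT

Derivation:
start: ε-closure({0}) = {0,1,2}
'a' @ 1: {3,4}
'd' @ 2: {1,2,5,6,7,8}  ✓accept
'b' @ 3: {}  — dead — no transitions
rest 'bcaacdc' ignored (set empty)
end set {} — state 1 not in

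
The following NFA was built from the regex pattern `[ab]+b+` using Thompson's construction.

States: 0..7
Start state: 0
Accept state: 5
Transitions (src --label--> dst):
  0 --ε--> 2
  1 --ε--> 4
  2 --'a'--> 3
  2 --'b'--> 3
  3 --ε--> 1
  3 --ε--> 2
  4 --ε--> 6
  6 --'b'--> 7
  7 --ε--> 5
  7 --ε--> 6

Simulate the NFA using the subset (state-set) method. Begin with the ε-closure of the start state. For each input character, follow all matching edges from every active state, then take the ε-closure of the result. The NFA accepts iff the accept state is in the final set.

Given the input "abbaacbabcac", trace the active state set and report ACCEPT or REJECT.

initial (ε-close {0}): {0,2}
'a' @ 1: {1,2,3,4,6}
'b' @ 2: {1,2,3,4,5,6,7}  ✓accept
'b' @ 3: {1,2,3,4,5,6,7}  ✓accept
'a' @ 4: {1,2,3,4,6}
'a' @ 5: {1,2,3,4,6}
'c' @ 6: {}  — dead — no transitions
rest 'babcac' ignored (set empty)
after full input: {}  (accept=5 not in)

Answer: REJECT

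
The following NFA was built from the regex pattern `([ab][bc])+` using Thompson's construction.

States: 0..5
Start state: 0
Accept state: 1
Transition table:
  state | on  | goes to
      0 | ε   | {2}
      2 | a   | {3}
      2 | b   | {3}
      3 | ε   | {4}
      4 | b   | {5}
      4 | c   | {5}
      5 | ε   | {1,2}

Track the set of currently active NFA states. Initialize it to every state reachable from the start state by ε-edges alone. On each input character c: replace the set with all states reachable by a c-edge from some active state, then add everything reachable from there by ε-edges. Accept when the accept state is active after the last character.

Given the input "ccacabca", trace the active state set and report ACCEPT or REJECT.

Answer: REJECT

Steps:
start: ε-closure({0}) = {0,2}
'c' @ 1: {}  — state set empty
rest 'cacabca' ignored (set empty)
after full input: {}  (accept=1 not in)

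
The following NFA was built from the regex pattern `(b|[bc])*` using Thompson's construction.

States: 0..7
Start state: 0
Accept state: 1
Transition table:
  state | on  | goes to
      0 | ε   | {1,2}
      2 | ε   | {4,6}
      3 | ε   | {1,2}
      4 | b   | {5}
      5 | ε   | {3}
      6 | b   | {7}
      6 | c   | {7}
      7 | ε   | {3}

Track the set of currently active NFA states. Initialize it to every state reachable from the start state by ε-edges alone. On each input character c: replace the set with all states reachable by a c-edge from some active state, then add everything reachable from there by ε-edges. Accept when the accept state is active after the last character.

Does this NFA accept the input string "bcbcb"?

Answer: ACCEPT

Steps:
start: ε-closure({0}) = {0,1,2,4,6}
'b' @ 1: {1,2,3,4,5,6,7}  [accepting]
'c' @ 2: {1,2,3,4,6,7}  [accepting]
'b' @ 3: {1,2,3,4,5,6,7}  [accepting]
'c' @ 4: {1,2,3,4,6,7}  [accepting]
'b' @ 5: {1,2,3,4,5,6,7}  [accepting]
end set {1,2,3,4,5,6,7} — state 1 in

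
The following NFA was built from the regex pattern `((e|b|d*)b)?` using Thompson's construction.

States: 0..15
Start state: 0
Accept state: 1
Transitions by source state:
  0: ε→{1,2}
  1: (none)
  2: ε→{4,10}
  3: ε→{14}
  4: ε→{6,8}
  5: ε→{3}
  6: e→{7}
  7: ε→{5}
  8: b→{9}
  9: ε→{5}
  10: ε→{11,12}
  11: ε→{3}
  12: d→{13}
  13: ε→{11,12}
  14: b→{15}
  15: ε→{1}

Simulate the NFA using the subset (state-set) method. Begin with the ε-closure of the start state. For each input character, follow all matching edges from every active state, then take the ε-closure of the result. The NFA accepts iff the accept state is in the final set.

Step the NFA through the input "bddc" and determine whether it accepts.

S₀ = ε-closure({0}) = {0,1,2,3,4,6,8,10,11,12,14}
'b' @ 1: {1,3,5,9,14,15}  ✓accept
'd' @ 2: {}  — state set empty
rest 'dc' ignored (set empty)
final: {}; accept 1 not in set

Answer: REJECT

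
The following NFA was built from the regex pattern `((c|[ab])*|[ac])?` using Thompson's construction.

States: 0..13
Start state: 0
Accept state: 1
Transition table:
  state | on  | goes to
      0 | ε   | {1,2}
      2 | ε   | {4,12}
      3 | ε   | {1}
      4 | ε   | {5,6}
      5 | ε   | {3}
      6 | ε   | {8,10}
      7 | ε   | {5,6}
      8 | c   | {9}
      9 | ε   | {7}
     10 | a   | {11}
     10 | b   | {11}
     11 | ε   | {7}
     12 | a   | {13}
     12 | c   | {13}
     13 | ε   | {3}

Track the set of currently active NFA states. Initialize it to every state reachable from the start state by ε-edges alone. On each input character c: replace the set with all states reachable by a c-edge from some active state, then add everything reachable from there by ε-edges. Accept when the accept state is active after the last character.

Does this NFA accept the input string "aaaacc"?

Answer: ACCEPT

Trace:
initial (ε-close {0}): {0,1,2,3,4,5,6,8,10,12}
'a' @ 1: {1,3,5,6,7,8,10,11,13}  (accept∈set)
'a' @ 2: {1,3,5,6,7,8,10,11}  (accept∈set)
'a' @ 3: {1,3,5,6,7,8,10,11}  (accept∈set)
'a' @ 4: {1,3,5,6,7,8,10,11}  (accept∈set)
'c' @ 5: {1,3,5,6,7,8,9,10}  (accept∈set)
'c' @ 6: {1,3,5,6,7,8,9,10}  (accept∈set)
end set {1,3,5,6,7,8,9,10} — state 1 in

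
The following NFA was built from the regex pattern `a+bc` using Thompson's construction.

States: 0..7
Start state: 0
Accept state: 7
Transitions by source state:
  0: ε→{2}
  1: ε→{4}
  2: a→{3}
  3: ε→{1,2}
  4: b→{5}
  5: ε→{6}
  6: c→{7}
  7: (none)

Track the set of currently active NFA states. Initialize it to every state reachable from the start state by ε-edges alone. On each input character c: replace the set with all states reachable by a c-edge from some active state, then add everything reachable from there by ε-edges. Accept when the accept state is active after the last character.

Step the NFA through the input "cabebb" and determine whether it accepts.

start: ε-closure({0}) = {0,2}
'c' @ 1: {}  — state set empty
rest 'abebb' ignored (set empty)
final: {}; accept 7 not in set

Answer: REJECT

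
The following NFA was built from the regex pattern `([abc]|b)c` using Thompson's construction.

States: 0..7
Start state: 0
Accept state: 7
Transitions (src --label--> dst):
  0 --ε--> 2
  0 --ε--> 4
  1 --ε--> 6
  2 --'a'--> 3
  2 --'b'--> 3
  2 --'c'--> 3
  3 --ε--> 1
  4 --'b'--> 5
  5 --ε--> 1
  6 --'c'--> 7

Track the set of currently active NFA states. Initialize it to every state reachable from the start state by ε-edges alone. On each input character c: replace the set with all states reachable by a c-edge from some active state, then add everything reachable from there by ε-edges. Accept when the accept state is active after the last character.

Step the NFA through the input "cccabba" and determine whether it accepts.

Answer: REJECT

Steps:
initial (ε-close {0}): {0,2,4}
'c' @ 1: {1,3,6}
'c' @ 2: {7}  [accepting]
'c' @ 3: {}  — no active states
rest 'abba' ignored (set empty)
final: {}; accept 7 not in set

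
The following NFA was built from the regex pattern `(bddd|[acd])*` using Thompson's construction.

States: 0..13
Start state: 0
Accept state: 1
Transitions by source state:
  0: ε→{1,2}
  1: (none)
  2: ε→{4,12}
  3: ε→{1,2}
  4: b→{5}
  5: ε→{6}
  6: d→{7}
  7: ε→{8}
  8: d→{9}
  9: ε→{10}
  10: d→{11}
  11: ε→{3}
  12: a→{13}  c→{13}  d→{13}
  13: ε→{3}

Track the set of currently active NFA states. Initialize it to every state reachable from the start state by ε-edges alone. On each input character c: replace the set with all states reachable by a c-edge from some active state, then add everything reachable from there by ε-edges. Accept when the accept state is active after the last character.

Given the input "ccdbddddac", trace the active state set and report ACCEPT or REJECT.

Answer: ACCEPT

Derivation:
S₀ = ε-closure({0}) = {0,1,2,4,12}
'c' @ 1: {1,2,3,4,12,13}  [accepting]
'c' @ 2: {1,2,3,4,12,13}  [accepting]
'd' @ 3: {1,2,3,4,12,13}  [accepting]
'b' @ 4: {5,6}
'd' @ 5: {7,8}
'd' @ 6: {9,10}
'd' @ 7: {1,2,3,4,11,12}  [accepting]
'd' @ 8: {1,2,3,4,12,13}  [accepting]
'a' @ 9: {1,2,3,4,12,13}  [accepting]
'c' @ 10: {1,2,3,4,12,13}  [accepting]
end set {1,2,3,4,12,13} — state 1 in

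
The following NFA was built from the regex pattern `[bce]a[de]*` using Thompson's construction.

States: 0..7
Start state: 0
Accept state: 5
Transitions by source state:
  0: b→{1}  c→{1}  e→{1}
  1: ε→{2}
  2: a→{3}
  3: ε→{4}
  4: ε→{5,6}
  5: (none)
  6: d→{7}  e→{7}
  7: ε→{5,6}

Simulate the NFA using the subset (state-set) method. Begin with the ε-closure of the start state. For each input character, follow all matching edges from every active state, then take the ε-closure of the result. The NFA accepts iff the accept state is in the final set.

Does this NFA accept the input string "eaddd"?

start: ε-closure({0}) = {0}
'e' @ 1: {1,2}
'a' @ 2: {3,4,5,6}  (accept∈set)
'd' @ 3: {5,6,7}  (accept∈set)
'd' @ 4: {5,6,7}  (accept∈set)
'd' @ 5: {5,6,7}  (accept∈set)
final: {5,6,7}; accept 5 in set

Answer: ACCEPT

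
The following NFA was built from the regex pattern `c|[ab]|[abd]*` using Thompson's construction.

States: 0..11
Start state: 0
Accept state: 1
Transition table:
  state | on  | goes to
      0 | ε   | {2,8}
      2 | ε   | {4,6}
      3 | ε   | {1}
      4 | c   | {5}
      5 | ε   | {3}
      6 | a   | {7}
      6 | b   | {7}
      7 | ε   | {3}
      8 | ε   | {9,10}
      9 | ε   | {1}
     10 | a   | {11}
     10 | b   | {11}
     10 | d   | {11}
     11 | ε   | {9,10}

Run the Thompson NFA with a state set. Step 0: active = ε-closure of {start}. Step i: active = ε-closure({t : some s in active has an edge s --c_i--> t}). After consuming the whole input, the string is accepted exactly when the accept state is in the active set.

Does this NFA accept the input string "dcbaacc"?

Answer: REJECT

Derivation:
start: ε-closure({0}) = {0,1,2,4,6,8,9,10}
'd' @ 1: {1,9,10,11}  (accept∈set)
'c' @ 2: {}  — dead — no transitions
rest 'baacc' ignored (set empty)
end set {} — state 1 not in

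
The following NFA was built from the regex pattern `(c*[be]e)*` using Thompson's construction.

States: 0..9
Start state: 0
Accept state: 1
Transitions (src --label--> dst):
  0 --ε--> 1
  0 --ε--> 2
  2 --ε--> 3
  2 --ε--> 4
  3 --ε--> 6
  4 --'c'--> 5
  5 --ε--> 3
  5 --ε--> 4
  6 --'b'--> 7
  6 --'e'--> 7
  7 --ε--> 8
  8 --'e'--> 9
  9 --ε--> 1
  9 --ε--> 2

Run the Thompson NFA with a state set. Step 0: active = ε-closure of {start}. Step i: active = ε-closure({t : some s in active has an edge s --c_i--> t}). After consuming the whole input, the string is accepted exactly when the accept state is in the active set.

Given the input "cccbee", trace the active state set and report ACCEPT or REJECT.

S₀ = ε-closure({0}) = {0,1,2,3,4,6}
'c' @ 1: {3,4,5,6}
'c' @ 2: {3,4,5,6}
'c' @ 3: {3,4,5,6}
'b' @ 4: {7,8}
'e' @ 5: {1,2,3,4,6,9}  [accepting]
'e' @ 6: {7,8}
end set {7,8} — state 1 not in

Answer: REJECT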